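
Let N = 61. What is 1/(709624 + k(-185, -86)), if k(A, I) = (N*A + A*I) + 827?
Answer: 1/715076 ≈ 1.3985e-6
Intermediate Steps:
k(A, I) = 827 + 61*A + A*I (k(A, I) = (61*A + A*I) + 827 = 827 + 61*A + A*I)
1/(709624 + k(-185, -86)) = 1/(709624 + (827 + 61*(-185) - 185*(-86))) = 1/(709624 + (827 - 11285 + 15910)) = 1/(709624 + 5452) = 1/715076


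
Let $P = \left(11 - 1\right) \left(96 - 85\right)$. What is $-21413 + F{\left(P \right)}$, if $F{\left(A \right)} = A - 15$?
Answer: $-21318$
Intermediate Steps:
$P = 110$ ($P = 10 \cdot 11 = 110$)
$F{\left(A \right)} = -15 + A$ ($F{\left(A \right)} = A - 15 = -15 + A$)
$-21413 + F{\left(P \right)} = -21413 + \left(-15 + 110\right) = -21413 + 95 = -21318$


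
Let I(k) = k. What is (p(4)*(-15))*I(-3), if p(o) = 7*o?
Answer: 1260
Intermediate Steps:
(p(4)*(-15))*I(-3) = ((7*4)*(-15))*(-3) = (28*(-15))*(-3) = -420*(-3) = 1260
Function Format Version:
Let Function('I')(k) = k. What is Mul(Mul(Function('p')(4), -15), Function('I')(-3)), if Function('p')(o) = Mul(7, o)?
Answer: 1260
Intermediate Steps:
Mul(Mul(Function('p')(4), -15), Function('I')(-3)) = Mul(Mul(Mul(7, 4), -15), -3) = Mul(Mul(28, -15), -3) = Mul(-420, -3) = 1260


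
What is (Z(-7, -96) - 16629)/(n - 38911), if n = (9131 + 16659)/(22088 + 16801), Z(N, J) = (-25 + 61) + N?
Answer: 645557400/1513184089 ≈ 0.42662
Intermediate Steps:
Z(N, J) = 36 + N
n = 25790/38889 ≈ 0.66317
(Z(-7, -96) - 16629)/(n - 38911) = ((36 - 7) - 16629)/(25790/38889 - 38911) = (29 - 16629)/(-1513184089/38889) = -16600*(-38889/1513184089) = 645557400/1513184089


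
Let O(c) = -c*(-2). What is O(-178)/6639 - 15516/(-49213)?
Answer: 85490896/326725107 ≈ 0.26166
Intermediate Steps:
O(c) = 2*c (O(c) = -(-2)*c = 2*c)
O(-178)/6639 - 15516/(-49213) = (2*(-178))/6639 - 15516/(-49213) = -356*1/6639 - 15516*(-1/49213) = -356/6639 + 15516/49213 = 85490896/326725107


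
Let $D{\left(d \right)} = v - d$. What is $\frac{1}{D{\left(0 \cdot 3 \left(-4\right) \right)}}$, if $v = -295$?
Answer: $- \frac{1}{295} \approx -0.0033898$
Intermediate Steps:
$D{\left(d \right)} = -295 - d$
$\frac{1}{D{\left(0 \cdot 3 \left(-4\right) \right)}} = \frac{1}{-295 - 0 \cdot 3 \left(-4\right)} = \frac{1}{-295 - 0 \left(-4\right)} = \frac{1}{-295 - 0} = \frac{1}{-295 + 0} = \frac{1}{-295} = - \frac{1}{295}$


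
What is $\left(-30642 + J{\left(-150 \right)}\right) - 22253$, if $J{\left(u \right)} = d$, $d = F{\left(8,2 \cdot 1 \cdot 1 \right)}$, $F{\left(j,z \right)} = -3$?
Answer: $-52898$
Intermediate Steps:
$d = -3$
$J{\left(u \right)} = -3$
$\left(-30642 + J{\left(-150 \right)}\right) - 22253 = \left(-30642 - 3\right) - 22253 = -30645 - 22253 = -52898$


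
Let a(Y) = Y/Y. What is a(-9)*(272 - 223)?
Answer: 49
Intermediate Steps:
a(Y) = 1
a(-9)*(272 - 223) = 1*(272 - 223) = 1*49 = 49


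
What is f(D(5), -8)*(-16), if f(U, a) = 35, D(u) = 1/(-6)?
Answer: -560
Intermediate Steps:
D(u) = -⅙
f(D(5), -8)*(-16) = 35*(-16) = -560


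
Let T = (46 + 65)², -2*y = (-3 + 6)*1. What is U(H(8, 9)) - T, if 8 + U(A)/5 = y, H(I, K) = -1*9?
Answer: -24737/2 ≈ -12369.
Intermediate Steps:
y = -3/2 (y = -(-3 + 6)/2 = -3/2 ≈ -1.5000)
H(I, K) = -9
U(A) = -95/2 (U(A) = -40 + 5*(-3/2) = -40 - 15/2 = -95/2)
T = 12321 (T = 111² = 12321)
U(H(8, 9)) - T = -95/2 - 1*12321 = -95/2 - 12321 = -24737/2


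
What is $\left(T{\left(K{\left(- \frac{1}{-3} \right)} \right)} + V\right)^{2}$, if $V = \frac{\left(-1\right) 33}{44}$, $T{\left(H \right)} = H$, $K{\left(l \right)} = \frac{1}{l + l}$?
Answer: $\frac{9}{16} \approx 0.5625$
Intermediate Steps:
$K{\left(l \right)} = \frac{1}{2 l}$
$V = - \frac{3}{4}$ ($V = \left(-33\right) \frac{1}{44} = - \frac{3}{4} \approx -0.75$)
$\left(T{\left(K{\left(- \frac{1}{-3} \right)} \right)} + V\right)^{2} = \left(\frac{1}{2 \left(- \frac{1}{-3}\right)} - \frac{3}{4}\right)^{2} = \left(\frac{1}{2 \left(\left(-1\right) \left(- \frac{1}{3}\right)\right)} - \frac{3}{4}\right)^{2} = \left(\frac{\frac{1}{\frac{1}{3}}}{2} - \frac{3}{4}\right)^{2} = \left(\frac{1}{2} \cdot 3 - \frac{3}{4}\right)^{2} = \left(\frac{3}{2} - \frac{3}{4}\right)^{2} = \left(\frac{3}{4}\right)^{2} = \frac{9}{16}$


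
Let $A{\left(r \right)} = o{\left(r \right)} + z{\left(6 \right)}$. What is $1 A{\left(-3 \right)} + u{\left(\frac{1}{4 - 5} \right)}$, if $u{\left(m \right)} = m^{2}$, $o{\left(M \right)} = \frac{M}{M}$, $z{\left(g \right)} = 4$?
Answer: $6$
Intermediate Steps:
$o{\left(M \right)} = 1$
$A{\left(r \right)} = 5$ ($A{\left(r \right)} = 1 + 4 = 5$)
$1 A{\left(-3 \right)} + u{\left(\frac{1}{4 - 5} \right)} = 1 \cdot 5 + \left(\frac{1}{4 - 5}\right)^{2} = 5 + \left(\frac{1}{-1}\right)^{2} = 5 + \left(-1\right)^{2} = 5 + 1 = 6$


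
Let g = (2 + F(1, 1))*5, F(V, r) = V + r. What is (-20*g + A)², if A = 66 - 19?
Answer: 124609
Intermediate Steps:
A = 47
g = 20 (g = (2 + (1 + 1))*5 = (2 + 2)*5 = 4*5 = 20)
(-20*g + A)² = (-20*20 + 47)² = (-400 + 47)² = (-353)² = 124609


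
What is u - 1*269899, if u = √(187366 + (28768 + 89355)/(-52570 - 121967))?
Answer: -269899 + √634193404258667/58179 ≈ -2.6947e+5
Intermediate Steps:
u = √634193404258667/58179 (u = √(187366 + 118123/(-174537)) = √(187366 + 118123*(-1/174537)) = √(187366 - 118123/174537) = √(32702181419/174537) = √634193404258667/58179 ≈ 432.86)
u - 1*269899 = √634193404258667/58179 - 1*269899 = √634193404258667/58179 - 269899 = -269899 + √634193404258667/58179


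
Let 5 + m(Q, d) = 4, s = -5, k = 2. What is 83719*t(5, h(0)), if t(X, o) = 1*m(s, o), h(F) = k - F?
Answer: -83719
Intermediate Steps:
h(F) = 2 - F
m(Q, d) = -1 (m(Q, d) = -5 + 4 = -1)
t(X, o) = -1 (t(X, o) = 1*(-1) = -1)
83719*t(5, h(0)) = 83719*(-1) = -83719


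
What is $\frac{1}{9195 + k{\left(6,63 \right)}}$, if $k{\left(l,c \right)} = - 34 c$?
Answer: $\frac{1}{7053} \approx 0.00014178$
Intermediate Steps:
$\frac{1}{9195 + k{\left(6,63 \right)}} = \frac{1}{9195 - 2142} = \frac{1}{7053}$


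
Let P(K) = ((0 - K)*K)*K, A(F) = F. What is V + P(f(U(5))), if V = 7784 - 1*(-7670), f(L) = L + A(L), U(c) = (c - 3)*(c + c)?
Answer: -48546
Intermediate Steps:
U(c) = 2*c*(-3 + c) (U(c) = (-3 + c)*(2*c) = 2*c*(-3 + c))
f(L) = 2*L (f(L) = L + L = 2*L)
P(K) = -K³ (P(K) = ((-K)*K)*K = (-K²)*K = -K³)
V = 15454 (V = 7784 + 7670 = 15454)
V + P(f(U(5))) = 15454 - (2*(2*5*(-3 + 5)))³ = 15454 - (2*(2*5*2))³ = 15454 - (2*20)³ = 15454 - 1*40³ = 15454 - 1*64000 = 15454 - 64000 = -48546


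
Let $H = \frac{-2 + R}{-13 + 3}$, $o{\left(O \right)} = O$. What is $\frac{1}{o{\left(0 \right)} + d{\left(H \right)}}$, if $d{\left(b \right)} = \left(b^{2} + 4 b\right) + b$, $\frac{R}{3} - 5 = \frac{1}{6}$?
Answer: $- \frac{400}{1971} \approx -0.20294$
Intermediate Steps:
$R = \frac{31}{2}$ ($R = 15 + \frac{3}{6} = 15 + 3 \cdot \frac{1}{6} = 15 + \frac{1}{2} = \frac{31}{2} \approx 15.5$)
$H = - \frac{27}{20}$ ($H = \frac{-2 + \frac{31}{2}}{-13 + 3} = \frac{27}{2 \left(-10\right)} = \frac{27}{2} \left(- \frac{1}{10}\right) = - \frac{27}{20} \approx -1.35$)
$d{\left(b \right)} = b^{2} + 5 b$
$\frac{1}{o{\left(0 \right)} + d{\left(H \right)}} = \frac{1}{0 - \frac{27 \left(5 - \frac{27}{20}\right)}{20}} = \frac{1}{0 - \frac{1971}{400}} = \frac{1}{- \frac{1971}{400}} = - \frac{400}{1971}$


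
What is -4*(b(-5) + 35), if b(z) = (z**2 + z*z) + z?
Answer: -320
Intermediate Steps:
b(z) = z + 2*z**2 (b(z) = (z**2 + z**2) + z = 2*z**2 + z = z + 2*z**2)
-4*(b(-5) + 35) = -4*(-5*(1 + 2*(-5)) + 35) = -4*(-5*(1 - 10) + 35) = -4*(-5*(-9) + 35) = -4*(45 + 35) = -4*80 = -320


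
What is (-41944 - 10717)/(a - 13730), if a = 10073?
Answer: 52661/3657 ≈ 14.400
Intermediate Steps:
(-41944 - 10717)/(a - 13730) = (-41944 - 10717)/(10073 - 13730) = -52661/(-3657) = -52661*(-1/3657) = 52661/3657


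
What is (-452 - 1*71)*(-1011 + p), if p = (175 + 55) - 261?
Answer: 544966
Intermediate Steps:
p = -31 (p = 230 - 261 = -31)
(-452 - 1*71)*(-1011 + p) = (-452 - 1*71)*(-1011 - 31) = (-452 - 71)*(-1042) = -523*(-1042) = 544966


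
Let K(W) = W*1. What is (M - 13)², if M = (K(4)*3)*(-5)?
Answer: 5329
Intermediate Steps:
K(W) = W
M = -60 (M = (4*3)*(-5) = 12*(-5) = -60)
(M - 13)² = (-60 - 13)² = (-73)² = 5329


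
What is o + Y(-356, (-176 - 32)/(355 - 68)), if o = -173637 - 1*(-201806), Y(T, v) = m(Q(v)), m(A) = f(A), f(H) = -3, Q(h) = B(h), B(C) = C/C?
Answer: 28166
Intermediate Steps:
B(C) = 1
Q(h) = 1
m(A) = -3
Y(T, v) = -3
o = 28169 (o = -173637 + 201806 = 28169)
o + Y(-356, (-176 - 32)/(355 - 68)) = 28169 - 3 = 28166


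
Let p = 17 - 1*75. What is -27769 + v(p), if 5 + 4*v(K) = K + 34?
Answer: -111105/4 ≈ -27776.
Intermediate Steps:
p = -58 (p = 17 - 75 = -58)
v(K) = 29/4 + K/4 (v(K) = -5/4 + (K + 34)/4 = -5/4 + (34 + K)/4 = -5/4 + (17/2 + K/4) = 29/4 + K/4)
-27769 + v(p) = -27769 + (29/4 + (1/4)*(-58)) = -27769 + (29/4 - 29/2) = -27769 - 29/4 = -111105/4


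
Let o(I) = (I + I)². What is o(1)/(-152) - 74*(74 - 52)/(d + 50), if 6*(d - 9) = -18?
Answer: -3870/133 ≈ -29.098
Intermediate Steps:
d = 6 (d = 9 + (⅙)*(-18) = 9 - 3 = 6)
o(I) = 4*I² (o(I) = (2*I)² = 4*I²)
o(1)/(-152) - 74*(74 - 52)/(d + 50) = (4*1²)/(-152) - 74*(74 - 52)/(6 + 50) = (4*1)*(-1/152) - 1628/56 = 4*(-1/152) - 1628/56 = -1/38 - 74*11/28 = -1/38 - 407/14 = -3870/133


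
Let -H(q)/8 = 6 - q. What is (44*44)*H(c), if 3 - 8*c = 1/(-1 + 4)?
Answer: -263296/3 ≈ -87765.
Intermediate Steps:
c = ⅓ (c = 3/8 - 1/(8*(-1 + 4)) = 3/8 - ⅛/3 = 3/8 - ⅛*⅓ = 3/8 - 1/24 = ⅓ ≈ 0.33333)
H(q) = -48 + 8*q (H(q) = -8*(6 - q) = -48 + 8*q)
(44*44)*H(c) = (44*44)*(-48 + 8*(⅓)) = 1936*(-48 + 8/3) = 1936*(-136/3) = -263296/3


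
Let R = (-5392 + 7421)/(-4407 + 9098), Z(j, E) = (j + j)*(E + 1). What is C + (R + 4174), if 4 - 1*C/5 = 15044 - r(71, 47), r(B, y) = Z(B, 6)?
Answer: -309866667/4691 ≈ -66056.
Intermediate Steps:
Z(j, E) = 2*j*(1 + E) (Z(j, E) = (2*j)*(1 + E) = 2*j*(1 + E))
r(B, y) = 14*B (r(B, y) = 2*B*(1 + 6) = 2*B*7 = 14*B)
R = 2029/4691 ≈ 0.43253
C = -70230 (C = 20 - 5*(15044 - 14*71) = 20 - 5*(15044 - 1*994) = 20 - 5*(15044 - 994) = 20 - 5*14050 = 20 - 70250 = -70230)
C + (R + 4174) = -70230 + (2029/4691 + 4174) = -70230 + 19582263/4691 = -309866667/4691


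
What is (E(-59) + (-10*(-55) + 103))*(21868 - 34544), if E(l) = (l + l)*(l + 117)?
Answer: 78477116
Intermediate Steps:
E(l) = 2*l*(117 + l) (E(l) = (2*l)*(117 + l) = 2*l*(117 + l))
(E(-59) + (-10*(-55) + 103))*(21868 - 34544) = (2*(-59)*(117 - 59) + (-10*(-55) + 103))*(21868 - 34544) = (2*(-59)*58 + (550 + 103))*(-12676) = (-6844 + 653)*(-12676) = -6191*(-12676) = 78477116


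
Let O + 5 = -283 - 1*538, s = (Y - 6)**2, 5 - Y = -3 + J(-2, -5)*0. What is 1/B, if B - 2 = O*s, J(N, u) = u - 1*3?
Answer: -1/3302 ≈ -0.00030285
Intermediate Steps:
J(N, u) = -3 + u (J(N, u) = u - 3 = -3 + u)
Y = 8 (Y = 5 - (-3 + (-3 - 5)*0) = 5 - (-3 - 8*0) = 5 - (-3 + 0) = 5 - 1*(-3) = 5 + 3 = 8)
s = 4 (s = (8 - 6)**2 = 2**2 = 4)
O = -826 (O = -5 + (-283 - 1*538) = -5 + (-283 - 538) = -5 - 821 = -826)
B = -3302 (B = 2 - 826*4 = 2 - 3304 = -3302)
1/B = 1/(-3302) = -1/3302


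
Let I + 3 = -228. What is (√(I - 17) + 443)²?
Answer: 196001 + 1772*I*√62 ≈ 1.96e+5 + 13953.0*I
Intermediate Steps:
I = -231 (I = -3 - 228 = -231)
(√(I - 17) + 443)² = (√(-231 - 17) + 443)² = (√(-248) + 443)² = (2*I*√62 + 443)² = (443 + 2*I*√62)²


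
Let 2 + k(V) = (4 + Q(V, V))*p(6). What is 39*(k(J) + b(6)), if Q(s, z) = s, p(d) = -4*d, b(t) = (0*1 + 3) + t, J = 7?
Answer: -10023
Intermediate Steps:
b(t) = 3 + t (b(t) = (0 + 3) + t = 3 + t)
k(V) = -98 - 24*V (k(V) = -2 + (4 + V)*(-4*6) = -2 + (4 + V)*(-24) = -2 + (-96 - 24*V) = -98 - 24*V)
39*(k(J) + b(6)) = 39*((-98 - 24*7) + (3 + 6)) = 39*((-98 - 168) + 9) = 39*(-266 + 9) = 39*(-257) = -10023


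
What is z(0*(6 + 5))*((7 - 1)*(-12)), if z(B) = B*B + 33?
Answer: -2376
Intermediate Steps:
z(B) = 33 + B² (z(B) = B² + 33 = 33 + B²)
z(0*(6 + 5))*((7 - 1)*(-12)) = (33 + (0*(6 + 5))²)*((7 - 1)*(-12)) = (33 + (0*11)²)*(6*(-12)) = (33 + 0²)*(-72) = (33 + 0)*(-72) = 33*(-72) = -2376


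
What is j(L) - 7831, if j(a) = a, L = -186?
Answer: -8017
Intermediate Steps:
j(L) - 7831 = -186 - 7831 = -8017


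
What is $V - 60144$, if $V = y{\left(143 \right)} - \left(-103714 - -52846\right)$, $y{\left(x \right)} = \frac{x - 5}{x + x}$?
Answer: $- \frac{1326399}{143} \approx -9275.5$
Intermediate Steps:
$y{\left(x \right)} = \frac{-5 + x}{2 x}$
$V = \frac{7274193}{143}$ ($V = \frac{-5 + 143}{2 \cdot 143} - \left(-103714 - -52846\right) = \frac{1}{2} \cdot \frac{1}{143} \cdot 138 - \left(-103714 + 52846\right) = \frac{69}{143} - -50868 = \frac{69}{143} + 50868 = \frac{7274193}{143} \approx 50869.0$)
$V - 60144 = \frac{7274193}{143} - 60144 = - \frac{1326399}{143}$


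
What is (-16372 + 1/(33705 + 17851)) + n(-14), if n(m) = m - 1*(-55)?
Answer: -841961035/51556 ≈ -16331.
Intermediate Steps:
n(m) = 55 + m (n(m) = m + 55 = 55 + m)
(-16372 + 1/(33705 + 17851)) + n(-14) = (-16372 + 1/(33705 + 17851)) + (55 - 14) = (-16372 + 1/51556) + 41 = -844074831/51556 + 41 = -841961035/51556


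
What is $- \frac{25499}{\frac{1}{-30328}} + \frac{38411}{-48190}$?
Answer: $\frac{37266949615269}{48190} \approx 7.7333 \cdot 10^{8}$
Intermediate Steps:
$- \frac{25499}{\frac{1}{-30328}} + \frac{38411}{-48190} = - \frac{25499}{- \frac{1}{30328}} + 38411 \left(- \frac{1}{48190}\right) = \left(-25499\right) \left(-30328\right) - \frac{38411}{48190} = 773333672 - \frac{38411}{48190} = \frac{37266949615269}{48190}$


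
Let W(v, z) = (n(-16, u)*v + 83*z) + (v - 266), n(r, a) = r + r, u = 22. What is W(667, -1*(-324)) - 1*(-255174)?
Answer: 261123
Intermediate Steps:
n(r, a) = 2*r
W(v, z) = -266 - 31*v + 83*z (W(v, z) = ((2*(-16))*v + 83*z) + (v - 266) = (-32*v + 83*z) + (-266 + v) = -266 - 31*v + 83*z)
W(667, -1*(-324)) - 1*(-255174) = (-266 - 31*667 + 83*(-1*(-324))) - 1*(-255174) = (-266 - 20677 + 83*324) + 255174 = (-266 - 20677 + 26892) + 255174 = 5949 + 255174 = 261123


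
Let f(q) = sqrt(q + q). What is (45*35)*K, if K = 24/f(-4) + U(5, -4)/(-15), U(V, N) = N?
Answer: 420 - 9450*I*sqrt(2) ≈ 420.0 - 13364.0*I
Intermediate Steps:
f(q) = sqrt(2)*sqrt(q) (f(q) = sqrt(2*q) = sqrt(2)*sqrt(q))
K = 4/15 - 6*I*sqrt(2) (K = 24/((sqrt(2)*sqrt(-4))) - 4/(-15) = 24/((sqrt(2)*(2*I))) - 4*(-1/15) = 24/((2*I*sqrt(2))) + 4/15 = 24*(-I*sqrt(2)/4) + 4/15 = -6*I*sqrt(2) + 4/15 = 4/15 - 6*I*sqrt(2) ≈ 0.26667 - 8.4853*I)
(45*35)*K = (45*35)*(4/15 - 6*I*sqrt(2)) = 1575*(4/15 - 6*I*sqrt(2)) = 420 - 9450*I*sqrt(2)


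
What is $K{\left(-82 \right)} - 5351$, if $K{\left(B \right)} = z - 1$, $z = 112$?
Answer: $-5240$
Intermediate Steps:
$K{\left(B \right)} = 111$ ($K{\left(B \right)} = 112 - 1 = 111$)
$K{\left(-82 \right)} - 5351 = 111 - 5351 = -5240$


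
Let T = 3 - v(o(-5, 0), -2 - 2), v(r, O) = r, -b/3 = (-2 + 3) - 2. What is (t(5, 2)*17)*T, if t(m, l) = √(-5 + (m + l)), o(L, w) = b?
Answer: 0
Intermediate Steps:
b = 3 (b = -3*((-2 + 3) - 2) = -3*(1 - 2) = -3*(-1) = 3)
o(L, w) = 3
T = 0 (T = 3 - 1*3 = 3 - 3 = 0)
t(m, l) = √(-5 + l + m) (t(m, l) = √(-5 + (l + m)) = √(-5 + l + m))
(t(5, 2)*17)*T = (√(-5 + 2 + 5)*17)*0 = (√2*17)*0 = (17*√2)*0 = 0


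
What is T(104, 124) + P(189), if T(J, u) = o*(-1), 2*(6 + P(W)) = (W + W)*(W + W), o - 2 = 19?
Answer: 71415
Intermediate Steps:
o = 21 (o = 2 + 19 = 21)
P(W) = -6 + 2*W² (P(W) = -6 + ((W + W)*(W + W))/2 = -6 + ((2*W)*(2*W))/2 = -6 + (4*W²)/2 = -6 + 2*W²)
T(J, u) = -21 (T(J, u) = 21*(-1) = -21)
T(104, 124) + P(189) = -21 + (-6 + 2*189²) = -21 + (-6 + 2*35721) = -21 + (-6 + 71442) = -21 + 71436 = 71415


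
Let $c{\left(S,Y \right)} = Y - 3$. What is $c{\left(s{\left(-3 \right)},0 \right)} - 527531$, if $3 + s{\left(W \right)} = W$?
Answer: $-527534$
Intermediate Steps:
$s{\left(W \right)} = -3 + W$
$c{\left(S,Y \right)} = -3 + Y$
$c{\left(s{\left(-3 \right)},0 \right)} - 527531 = \left(-3 + 0\right) - 527531 = -3 - 527531 = -527534$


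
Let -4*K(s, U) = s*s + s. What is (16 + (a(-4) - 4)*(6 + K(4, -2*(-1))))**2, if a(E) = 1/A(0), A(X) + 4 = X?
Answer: 2209/16 ≈ 138.06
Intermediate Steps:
A(X) = -4 + X
a(E) = -1/4 (a(E) = 1/(-4 + 0) = 1/(-4) = -1/4)
K(s, U) = -s/4 - s**2/4 (K(s, U) = -(s*s + s)/4 = -(s**2 + s)/4 = -(s + s**2)/4 = -s/4 - s**2/4)
(16 + (a(-4) - 4)*(6 + K(4, -2*(-1))))**2 = (16 + (-1/4 - 4)*(6 - 1/4*4*(1 + 4)))**2 = (16 - 17*(6 - 1/4*4*5)/4)**2 = (16 - 17*(6 - 5)/4)**2 = (16 - 17/4*1)**2 = (16 - 17/4)**2 = (47/4)**2 = 2209/16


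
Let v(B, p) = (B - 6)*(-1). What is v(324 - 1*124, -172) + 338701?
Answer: 338507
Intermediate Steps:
v(B, p) = 6 - B (v(B, p) = (-6 + B)*(-1) = 6 - B)
v(324 - 1*124, -172) + 338701 = (6 - (324 - 1*124)) + 338701 = (6 - (324 - 124)) + 338701 = (6 - 1*200) + 338701 = (6 - 200) + 338701 = -194 + 338701 = 338507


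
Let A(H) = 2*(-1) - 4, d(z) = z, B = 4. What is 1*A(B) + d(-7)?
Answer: -13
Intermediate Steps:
A(H) = -6 (A(H) = -2 - 4 = -6)
1*A(B) + d(-7) = 1*(-6) - 7 = -6 - 7 = -13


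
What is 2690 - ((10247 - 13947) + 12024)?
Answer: -5634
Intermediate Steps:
2690 - ((10247 - 13947) + 12024) = 2690 - (-3700 + 12024) = 2690 - 1*8324 = 2690 - 8324 = -5634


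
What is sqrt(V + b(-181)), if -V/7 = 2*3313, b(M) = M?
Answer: I*sqrt(46563) ≈ 215.78*I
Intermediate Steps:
V = -46382 (V = -14*3313 = -7*6626 = -46382)
sqrt(V + b(-181)) = sqrt(-46382 - 181) = sqrt(-46563) = I*sqrt(46563)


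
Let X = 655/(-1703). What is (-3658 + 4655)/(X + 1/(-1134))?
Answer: -14697774/5683 ≈ -2586.3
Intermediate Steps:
X = -5/13 (X = 655*(-1/1703) = -5/13 ≈ -0.38462)
(-3658 + 4655)/(X + 1/(-1134)) = (-3658 + 4655)/(-5/13 + 1/(-1134)) = 997/(-5/13 - 1/1134) = 997/(-5683/14742) = 997*(-14742/5683) = -14697774/5683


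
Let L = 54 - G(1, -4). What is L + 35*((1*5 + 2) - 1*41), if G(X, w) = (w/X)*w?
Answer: -1152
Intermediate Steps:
G(X, w) = w**2/X (G(X, w) = (w/X)*w = w**2/X)
L = 38 (L = 54 - (-4)**2/1 = 54 - 16 = 38)
L + 35*((1*5 + 2) - 1*41) = 38 + 35*((1*5 + 2) - 1*41) = 38 + 35*((5 + 2) - 41) = 38 + 35*(7 - 41) = 38 + 35*(-34) = 38 - 1190 = -1152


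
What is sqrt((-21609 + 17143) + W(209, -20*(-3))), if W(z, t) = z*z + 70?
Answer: 9*sqrt(485) ≈ 198.20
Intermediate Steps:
W(z, t) = 70 + z**2 (W(z, t) = z**2 + 70 = 70 + z**2)
sqrt((-21609 + 17143) + W(209, -20*(-3))) = sqrt((-21609 + 17143) + (70 + 209**2)) = sqrt(-4466 + (70 + 43681)) = sqrt(-4466 + 43751) = sqrt(39285) = 9*sqrt(485)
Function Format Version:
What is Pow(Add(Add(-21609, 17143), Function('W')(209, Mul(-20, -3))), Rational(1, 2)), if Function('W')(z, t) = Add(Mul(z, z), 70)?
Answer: Mul(9, Pow(485, Rational(1, 2))) ≈ 198.20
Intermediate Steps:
Function('W')(z, t) = Add(70, Pow(z, 2)) (Function('W')(z, t) = Add(Pow(z, 2), 70) = Add(70, Pow(z, 2)))
Pow(Add(Add(-21609, 17143), Function('W')(209, Mul(-20, -3))), Rational(1, 2)) = Pow(Add(Add(-21609, 17143), Add(70, Pow(209, 2))), Rational(1, 2)) = Pow(Add(-4466, Add(70, 43681)), Rational(1, 2)) = Pow(Add(-4466, 43751), Rational(1, 2)) = Pow(39285, Rational(1, 2)) = Mul(9, Pow(485, Rational(1, 2)))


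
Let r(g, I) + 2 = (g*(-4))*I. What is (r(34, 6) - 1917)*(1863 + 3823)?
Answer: -15551210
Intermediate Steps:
r(g, I) = -2 - 4*I*g (r(g, I) = -2 + (g*(-4))*I = -2 + (-4*g)*I = -2 - 4*I*g)
(r(34, 6) - 1917)*(1863 + 3823) = ((-2 - 4*6*34) - 1917)*(1863 + 3823) = ((-2 - 816) - 1917)*5686 = (-818 - 1917)*5686 = -2735*5686 = -15551210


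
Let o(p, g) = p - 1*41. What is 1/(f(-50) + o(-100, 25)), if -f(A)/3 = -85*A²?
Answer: 1/637359 ≈ 1.5690e-6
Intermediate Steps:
o(p, g) = -41 + p (o(p, g) = p - 41 = -41 + p)
f(A) = 255*A² (f(A) = -(-255)*A² = 255*A²)
1/(f(-50) + o(-100, 25)) = 1/(255*(-50)² + (-41 - 100)) = 1/(255*2500 - 141) = 1/(637500 - 141) = 1/637359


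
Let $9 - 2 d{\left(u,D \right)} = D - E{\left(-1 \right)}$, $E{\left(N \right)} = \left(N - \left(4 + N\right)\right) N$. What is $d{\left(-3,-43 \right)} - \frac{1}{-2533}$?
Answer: $\frac{70925}{2533} \approx 28.0$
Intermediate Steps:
$E{\left(N \right)} = - 4 N$
$d{\left(u,D \right)} = \frac{13}{2} - \frac{D}{2}$ ($d{\left(u,D \right)} = \frac{9}{2} - \frac{D - \left(-4\right) \left(-1\right)}{2} = \frac{9}{2} - \frac{D - 4}{2} = \frac{9}{2} - \frac{-4 + D}{2} = \frac{9}{2} - \left(-2 + \frac{D}{2}\right) = \frac{13}{2} - \frac{D}{2}$)
$d{\left(-3,-43 \right)} - \frac{1}{-2533} = \left(\frac{13}{2} - - \frac{43}{2}\right) - \frac{1}{-2533} = \left(\frac{13}{2} + \frac{43}{2}\right) - - \frac{1}{2533} = 28 + \frac{1}{2533} = \frac{70925}{2533}$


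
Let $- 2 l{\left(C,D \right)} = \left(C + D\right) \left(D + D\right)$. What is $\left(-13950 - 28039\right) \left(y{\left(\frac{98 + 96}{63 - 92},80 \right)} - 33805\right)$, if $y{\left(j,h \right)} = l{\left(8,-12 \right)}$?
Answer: $1421453617$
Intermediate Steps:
$l{\left(C,D \right)} = - D \left(C + D\right)$ ($l{\left(C,D \right)} = - \frac{\left(C + D\right) \left(D + D\right)}{2} = - \frac{\left(C + D\right) 2 D}{2} = - \frac{2 D \left(C + D\right)}{2} = - D \left(C + D\right)$)
$y{\left(j,h \right)} = -48$ ($y{\left(j,h \right)} = \left(-1\right) \left(-12\right) \left(8 - 12\right) = \left(-1\right) \left(-12\right) \left(-4\right) = -48$)
$\left(-13950 - 28039\right) \left(y{\left(\frac{98 + 96}{63 - 92},80 \right)} - 33805\right) = \left(-13950 - 28039\right) \left(-48 - 33805\right) = \left(-41989\right) \left(-33853\right) = 1421453617$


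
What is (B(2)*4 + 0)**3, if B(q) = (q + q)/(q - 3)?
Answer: -4096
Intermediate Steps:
B(q) = 2*q/(-3 + q) (B(q) = (2*q)/(-3 + q) = 2*q/(-3 + q))
(B(2)*4 + 0)**3 = ((2*2/(-3 + 2))*4 + 0)**3 = ((2*2/(-1))*4 + 0)**3 = ((2*2*(-1))*4 + 0)**3 = (-4*4 + 0)**3 = (-16 + 0)**3 = (-16)**3 = -4096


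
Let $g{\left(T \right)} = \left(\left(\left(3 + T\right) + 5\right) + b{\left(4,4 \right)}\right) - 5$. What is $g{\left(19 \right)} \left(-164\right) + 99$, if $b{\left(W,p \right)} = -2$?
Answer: $-3181$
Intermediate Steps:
$g{\left(T \right)} = 1 + T$ ($g{\left(T \right)} = \left(\left(\left(3 + T\right) + 5\right) - 2\right) - 5 = \left(\left(8 + T\right) - 2\right) - 5 = \left(6 + T\right) - 5 = 1 + T$)
$g{\left(19 \right)} \left(-164\right) + 99 = \left(1 + 19\right) \left(-164\right) + 99 = 20 \left(-164\right) + 99 = -3280 + 99 = -3181$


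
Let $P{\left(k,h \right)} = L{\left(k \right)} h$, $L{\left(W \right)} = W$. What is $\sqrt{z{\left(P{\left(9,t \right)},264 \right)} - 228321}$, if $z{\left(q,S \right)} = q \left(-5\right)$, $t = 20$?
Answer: $3 i \sqrt{25469} \approx 478.77 i$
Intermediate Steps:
$P{\left(k,h \right)} = h k$ ($P{\left(k,h \right)} = k h = h k$)
$z{\left(q,S \right)} = - 5 q$
$\sqrt{z{\left(P{\left(9,t \right)},264 \right)} - 228321} = \sqrt{- 5 \cdot 20 \cdot 9 - 228321} = \sqrt{\left(-5\right) 180 - 228321} = \sqrt{-900 - 228321} = \sqrt{-229221} = 3 i \sqrt{25469}$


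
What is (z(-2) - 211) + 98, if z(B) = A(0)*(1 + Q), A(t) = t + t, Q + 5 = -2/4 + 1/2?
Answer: -113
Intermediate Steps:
Q = -5 (Q = -5 + (-2/4 + 1/2) = -5 + (-2*¼ + 1*(½)) = -5 + (-½ + ½) = -5 + 0 = -5)
A(t) = 2*t
z(B) = 0 (z(B) = (2*0)*(1 - 5) = 0*(-4) = 0)
(z(-2) - 211) + 98 = (0 - 211) + 98 = -211 + 98 = -113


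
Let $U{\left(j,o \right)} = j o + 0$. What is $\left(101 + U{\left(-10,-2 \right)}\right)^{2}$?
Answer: $14641$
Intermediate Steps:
$U{\left(j,o \right)} = j o$
$\left(101 + U{\left(-10,-2 \right)}\right)^{2} = \left(101 - -20\right)^{2} = \left(101 + 20\right)^{2} = 121^{2} = 14641$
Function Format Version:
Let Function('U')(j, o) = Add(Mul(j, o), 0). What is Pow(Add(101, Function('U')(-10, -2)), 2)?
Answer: 14641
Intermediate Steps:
Function('U')(j, o) = Mul(j, o)
Pow(Add(101, Function('U')(-10, -2)), 2) = Pow(Add(101, Mul(-10, -2)), 2) = Pow(Add(101, 20), 2) = Pow(121, 2) = 14641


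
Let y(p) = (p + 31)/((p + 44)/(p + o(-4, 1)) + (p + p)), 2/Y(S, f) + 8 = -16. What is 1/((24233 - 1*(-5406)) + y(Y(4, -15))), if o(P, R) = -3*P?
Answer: 6038/179013335 ≈ 3.3729e-5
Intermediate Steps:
Y(S, f) = -1/12 (Y(S, f) = 2/(-8 - 16) = 2/(-24) = 2*(-1/24) = -1/12)
y(p) = (31 + p)/(2*p + (44 + p)/(12 + p)) (y(p) = (p + 31)/((p + 44)/(p - 3*(-4)) + (p + p)) = (31 + p)/((44 + p)/(p + 12) + 2*p) = (31 + p)/((44 + p)/(12 + p) + 2*p) = (31 + p)/(2*p + (44 + p)/(12 + p)))
1/((24233 - 1*(-5406)) + y(Y(4, -15))) = 1/((24233 - 1*(-5406)) + (372 + (-1/12)**2 + 43*(-1/12))/(44 + 2*(-1/12)**2 + 25*(-1/12))) = 1/((24233 + 5406) + (372 + 1/144 - 43/12)/(44 + 2*(1/144) - 25/12)) = 1/(29639 + (53053/144)/(44 + 1/72 - 25/12)) = 1/(29639 + (53053/144)/(3019/72)) = 1/(29639 + (72/3019)*(53053/144)) = 1/(29639 + 53053/6038) = 1/(179013335/6038) = 6038/179013335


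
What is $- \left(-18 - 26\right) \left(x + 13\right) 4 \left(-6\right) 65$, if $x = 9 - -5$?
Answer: $-1853280$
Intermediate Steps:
$x = 14$ ($x = 9 + 5 = 14$)
$- \left(-18 - 26\right) \left(x + 13\right) 4 \left(-6\right) 65 = - \left(-18 - 26\right) \left(14 + 13\right) 4 \left(-6\right) 65 = - \left(-44\right) 27 \left(\left(-24\right) 65\right) = \left(-1\right) \left(-1188\right) \left(-1560\right) = 1188 \left(-1560\right) = -1853280$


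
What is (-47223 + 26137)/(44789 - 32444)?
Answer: -21086/12345 ≈ -1.7081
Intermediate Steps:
(-47223 + 26137)/(44789 - 32444) = -21086/12345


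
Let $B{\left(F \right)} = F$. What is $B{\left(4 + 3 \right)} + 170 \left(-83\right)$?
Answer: $-14103$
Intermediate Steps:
$B{\left(4 + 3 \right)} + 170 \left(-83\right) = \left(4 + 3\right) + 170 \left(-83\right) = 7 - 14110 = -14103$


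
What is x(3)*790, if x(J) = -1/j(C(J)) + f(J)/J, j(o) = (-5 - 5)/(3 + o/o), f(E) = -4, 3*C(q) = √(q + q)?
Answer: -2212/3 ≈ -737.33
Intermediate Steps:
C(q) = √2*√q/3 (C(q) = √(q + q)/3 = √(2*q)/3 = (√2*√q)/3 = √2*√q/3)
j(o) = -5/2 (j(o) = -10/(3 + 1) = -10/4 = -10*¼ = -5/2)
x(J) = ⅖ - 4/J (x(J) = -1/(-5/2) - 4/J = -1*(-⅖) - 4/J = ⅖ - 4/J)
x(3)*790 = (⅖ - 4/3)*790 = -14/15*790 = -2212/3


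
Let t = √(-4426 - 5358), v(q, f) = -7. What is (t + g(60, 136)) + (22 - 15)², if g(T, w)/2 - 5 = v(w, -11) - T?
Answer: -75 + 2*I*√2446 ≈ -75.0 + 98.914*I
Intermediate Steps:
g(T, w) = -4 - 2*T (g(T, w) = 10 + 2*(-7 - T) = 10 + (-14 - 2*T) = -4 - 2*T)
t = 2*I*√2446 (t = √(-9784) = 2*I*√2446 ≈ 98.914*I)
(t + g(60, 136)) + (22 - 15)² = (2*I*√2446 + (-4 - 2*60)) + (22 - 15)² = (2*I*√2446 + (-4 - 120)) + 7² = (2*I*√2446 - 124) + 49 = (-124 + 2*I*√2446) + 49 = -75 + 2*I*√2446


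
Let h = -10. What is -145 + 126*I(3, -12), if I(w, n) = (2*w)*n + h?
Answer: -10477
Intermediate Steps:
I(w, n) = -10 + 2*n*w (I(w, n) = (2*w)*n - 10 = 2*n*w - 10 = -10 + 2*n*w)
-145 + 126*I(3, -12) = -145 + 126*(-10 + 2*(-12)*3) = -145 + 126*(-10 - 72) = -145 + 126*(-82) = -145 - 10332 = -10477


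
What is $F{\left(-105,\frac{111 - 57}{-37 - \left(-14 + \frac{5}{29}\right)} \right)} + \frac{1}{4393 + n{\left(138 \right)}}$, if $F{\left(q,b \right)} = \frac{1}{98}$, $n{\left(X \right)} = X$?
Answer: $\frac{4629}{444038} \approx 0.010425$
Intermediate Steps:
$F{\left(q,b \right)} = \frac{1}{98}$
$F{\left(-105,\frac{111 - 57}{-37 - \left(-14 + \frac{5}{29}\right)} \right)} + \frac{1}{4393 + n{\left(138 \right)}} = \frac{1}{98} + \frac{1}{4393 + 138} = \frac{1}{98} + \frac{1}{4531} = \frac{4629}{444038}$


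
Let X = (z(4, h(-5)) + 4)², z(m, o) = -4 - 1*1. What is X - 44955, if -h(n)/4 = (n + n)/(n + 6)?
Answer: -44954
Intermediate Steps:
h(n) = -8*n/(6 + n) (h(n) = -4*(n + n)/(n + 6) = -4*2*n/(6 + n) = -8*n/(6 + n))
z(m, o) = -5 (z(m, o) = -4 - 1 = -5)
X = 1 (X = (-5 + 4)² = (-1)² = 1)
X - 44955 = 1 - 44955 = -44954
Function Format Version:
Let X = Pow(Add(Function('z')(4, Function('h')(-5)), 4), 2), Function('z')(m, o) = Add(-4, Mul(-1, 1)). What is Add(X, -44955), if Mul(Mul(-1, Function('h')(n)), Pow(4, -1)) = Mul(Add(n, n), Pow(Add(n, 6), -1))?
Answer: -44954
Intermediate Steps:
Function('h')(n) = Mul(-8, n, Pow(Add(6, n), -1)) (Function('h')(n) = Mul(-4, Mul(Add(n, n), Pow(Add(n, 6), -1))) = Mul(-4, Mul(Mul(2, n), Pow(Add(6, n), -1))) = Mul(-4, Mul(2, n, Pow(Add(6, n), -1))) = Mul(-8, n, Pow(Add(6, n), -1)))
Function('z')(m, o) = -5 (Function('z')(m, o) = Add(-4, -1) = -5)
X = 1 (X = Pow(Add(-5, 4), 2) = Pow(-1, 2) = 1)
Add(X, -44955) = Add(1, -44955) = -44954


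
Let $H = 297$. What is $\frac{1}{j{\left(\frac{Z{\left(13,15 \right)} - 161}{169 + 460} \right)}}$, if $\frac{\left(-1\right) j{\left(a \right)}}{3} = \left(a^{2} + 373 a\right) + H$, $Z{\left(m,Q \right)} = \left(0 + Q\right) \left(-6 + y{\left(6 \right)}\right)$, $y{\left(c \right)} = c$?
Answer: $- \frac{395641}{239273883} \approx -0.0016535$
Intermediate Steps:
$Z{\left(m,Q \right)} = 0$ ($Z{\left(m,Q \right)} = \left(0 + Q\right) \left(-6 + 6\right) = Q 0 = 0$)
$j{\left(a \right)} = -891 - 1119 a - 3 a^{2}$ ($j{\left(a \right)} = - 3 \left(\left(a^{2} + 373 a\right) + 297\right) = - 3 \left(297 + a^{2} + 373 a\right) = -891 - 1119 a - 3 a^{2}$)
$\frac{1}{j{\left(\frac{Z{\left(13,15 \right)} - 161}{169 + 460} \right)}} = \frac{1}{-891 - 1119 \frac{0 - 161}{169 + 460} - 3 \left(\frac{0 - 161}{169 + 460}\right)^{2}} = \frac{1}{-891 - 1119 \left(- \frac{161}{629}\right) - 3 \left(- \frac{161}{629}\right)^{2}} = \frac{1}{-891 - 1119 \left(\left(-161\right) \frac{1}{629}\right) - 3 \left(\left(-161\right) \frac{1}{629}\right)^{2}} = \frac{1}{-891 - - \frac{180159}{629} - 3 \left(- \frac{161}{629}\right)^{2}} = \frac{1}{-891 + \frac{180159}{629} - \frac{77763}{395641}} = \frac{1}{- \frac{239273883}{395641}} = - \frac{395641}{239273883}$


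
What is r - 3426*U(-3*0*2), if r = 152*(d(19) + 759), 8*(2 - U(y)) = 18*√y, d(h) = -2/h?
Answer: 108500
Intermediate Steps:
U(y) = 2 - 9*√y/4
r = 115352 (r = 152*(-2/19 + 759) = 152*(14419/19) = 115352)
r - 3426*U(-3*0*2) = 115352 - 3426*(2 - 9*0*√2/4) = 115352 - 3426*(2 - 9*√(0*2)/4) = 115352 - 3426*(2 - 9*√0/4) = 115352 - 3426*(2 - 9/4*0) = 115352 - 3426*(2 + 0) = 115352 - 3426*2 = 115352 - 1*6852 = 115352 - 6852 = 108500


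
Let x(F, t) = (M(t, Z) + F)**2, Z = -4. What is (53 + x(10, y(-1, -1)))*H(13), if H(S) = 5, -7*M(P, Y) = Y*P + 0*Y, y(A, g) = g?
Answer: 34765/49 ≈ 709.49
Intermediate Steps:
M(P, Y) = -P*Y/7 (M(P, Y) = -(Y*P + 0*Y)/7 = -(P*Y + 0)/7 = -P*Y/7)
x(F, t) = (F + 4*t/7)**2 (x(F, t) = (-1/7*t*(-4) + F)**2 = (4*t/7 + F)**2 = (F + 4*t/7)**2)
(53 + x(10, y(-1, -1)))*H(13) = (53 + (4*(-1) + 7*10)**2/49)*5 = (53 + (-4 + 70)**2/49)*5 = (53 + (1/49)*66**2)*5 = (53 + (1/49)*4356)*5 = (53 + 4356/49)*5 = (6953/49)*5 = 34765/49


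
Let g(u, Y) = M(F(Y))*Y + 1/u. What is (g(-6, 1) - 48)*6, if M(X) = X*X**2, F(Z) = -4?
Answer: -673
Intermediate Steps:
M(X) = X**3
g(u, Y) = 1/u - 64*Y (g(u, Y) = (-4)**3*Y + 1/u = -64*Y + 1/u = 1/u - 64*Y)
(g(-6, 1) - 48)*6 = ((1/(-6) - 64*1) - 48)*6 = ((-1/6 - 64) - 48)*6 = (-385/6 - 48)*6 = -673/6*6 = -673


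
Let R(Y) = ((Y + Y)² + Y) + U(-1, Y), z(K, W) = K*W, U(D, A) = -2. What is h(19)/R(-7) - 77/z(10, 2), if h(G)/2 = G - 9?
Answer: -13999/3740 ≈ -3.7430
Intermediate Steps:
h(G) = -18 + 2*G (h(G) = 2*(G - 9) = 2*(-9 + G) = -18 + 2*G)
R(Y) = -2 + Y + 4*Y² (R(Y) = ((Y + Y)² + Y) - 2 = ((2*Y)² + Y) - 2 = (4*Y² + Y) - 2 = (Y + 4*Y²) - 2 = -2 + Y + 4*Y²)
h(19)/R(-7) - 77/z(10, 2) = (-18 + 2*19)/(-2 - 7 + 4*(-7)²) - 77/(10*2) = (-18 + 38)/(-2 - 7 + 4*49) - 77/20 = 20/(-2 - 7 + 196) - 77*1/20 = 20/187 - 77/20 = -13999/3740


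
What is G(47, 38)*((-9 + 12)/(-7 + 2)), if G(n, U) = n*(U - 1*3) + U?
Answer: -5049/5 ≈ -1009.8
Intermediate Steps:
G(n, U) = U + n*(-3 + U) (G(n, U) = n*(U - 3) + U = n*(-3 + U) + U = U + n*(-3 + U))
G(47, 38)*((-9 + 12)/(-7 + 2)) = (38 - 3*47 + 38*47)*((-9 + 12)/(-7 + 2)) = (38 - 141 + 1786)*(3/(-5)) = 1683*(3*(-1/5)) = 1683*(-3/5) = -5049/5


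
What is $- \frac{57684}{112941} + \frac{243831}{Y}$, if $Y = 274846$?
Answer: $\frac{3894766769}{10347127362} \approx 0.37641$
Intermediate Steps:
$- \frac{57684}{112941} + \frac{243831}{Y} = - \frac{57684}{112941} + \frac{243831}{274846} = \left(-57684\right) \frac{1}{112941} + 243831 \cdot \frac{1}{274846} = - \frac{19228}{37647} + \frac{243831}{274846} = \frac{3894766769}{10347127362}$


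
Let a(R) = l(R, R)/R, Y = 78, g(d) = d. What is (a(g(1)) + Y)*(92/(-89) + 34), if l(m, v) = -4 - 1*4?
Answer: 205380/89 ≈ 2307.6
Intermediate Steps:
l(m, v) = -8 (l(m, v) = -4 - 4 = -8)
a(R) = -8/R
(a(g(1)) + Y)*(92/(-89) + 34) = (-8/1 + 78)*(92/(-89) + 34) = (-8*1 + 78)*(92*(-1/89) + 34) = (-8 + 78)*(-92/89 + 34) = 70*(2934/89) = 205380/89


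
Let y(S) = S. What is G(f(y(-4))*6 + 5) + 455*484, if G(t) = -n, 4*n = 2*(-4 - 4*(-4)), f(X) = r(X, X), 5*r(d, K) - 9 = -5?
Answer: 220214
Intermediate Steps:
r(d, K) = ⅘ (r(d, K) = 9/5 + (⅕)*(-5) = 9/5 - 1 = ⅘)
f(X) = ⅘
n = 6 (n = (2*(-4 - 4*(-4)))/4 = (2*(-4 + 16))/4 = (2*12)/4 = (¼)*24 = 6)
G(t) = -6 (G(t) = -1*6 = -6)
G(f(y(-4))*6 + 5) + 455*484 = -6 + 455*484 = -6 + 220220 = 220214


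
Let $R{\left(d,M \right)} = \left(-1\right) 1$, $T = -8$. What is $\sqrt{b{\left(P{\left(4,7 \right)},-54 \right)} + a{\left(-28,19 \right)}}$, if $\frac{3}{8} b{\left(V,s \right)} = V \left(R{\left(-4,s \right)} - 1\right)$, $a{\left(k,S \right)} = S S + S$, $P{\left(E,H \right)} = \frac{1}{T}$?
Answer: $\frac{\sqrt{3426}}{3} \approx 19.511$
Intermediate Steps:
$R{\left(d,M \right)} = -1$
$P{\left(E,H \right)} = - \frac{1}{8}$ ($P{\left(E,H \right)} = \frac{1}{-8} = - \frac{1}{8}$)
$a{\left(k,S \right)} = S + S^{2}$ ($a{\left(k,S \right)} = S^{2} + S = S + S^{2}$)
$b{\left(V,s \right)} = - \frac{16 V}{3}$ ($b{\left(V,s \right)} = \frac{8 V \left(-1 - 1\right)}{3} = \frac{8 V \left(-2\right)}{3} = \frac{8 \left(- 2 V\right)}{3} = - \frac{16 V}{3}$)
$\sqrt{b{\left(P{\left(4,7 \right)},-54 \right)} + a{\left(-28,19 \right)}} = \sqrt{\left(- \frac{16}{3}\right) \left(- \frac{1}{8}\right) + 19 \left(1 + 19\right)} = \sqrt{\frac{2}{3} + 19 \cdot 20} = \sqrt{\frac{2}{3} + 380} = \sqrt{\frac{1142}{3}} = \frac{\sqrt{3426}}{3}$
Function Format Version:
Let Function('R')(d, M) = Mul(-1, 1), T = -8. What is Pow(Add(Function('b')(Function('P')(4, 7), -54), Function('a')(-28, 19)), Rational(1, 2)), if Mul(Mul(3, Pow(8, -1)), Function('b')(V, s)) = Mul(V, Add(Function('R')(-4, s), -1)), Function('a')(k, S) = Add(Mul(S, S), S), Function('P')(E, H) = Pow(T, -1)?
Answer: Mul(Rational(1, 3), Pow(3426, Rational(1, 2))) ≈ 19.511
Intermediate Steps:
Function('R')(d, M) = -1
Function('P')(E, H) = Rational(-1, 8) (Function('P')(E, H) = Pow(-8, -1) = Rational(-1, 8))
Function('a')(k, S) = Add(S, Pow(S, 2)) (Function('a')(k, S) = Add(Pow(S, 2), S) = Add(S, Pow(S, 2)))
Function('b')(V, s) = Mul(Rational(-16, 3), V) (Function('b')(V, s) = Mul(Rational(8, 3), Mul(V, Add(-1, -1))) = Mul(Rational(8, 3), Mul(V, -2)) = Mul(Rational(8, 3), Mul(-2, V)) = Mul(Rational(-16, 3), V))
Pow(Add(Function('b')(Function('P')(4, 7), -54), Function('a')(-28, 19)), Rational(1, 2)) = Pow(Add(Mul(Rational(-16, 3), Rational(-1, 8)), Mul(19, Add(1, 19))), Rational(1, 2)) = Pow(Add(Rational(2, 3), Mul(19, 20)), Rational(1, 2)) = Pow(Add(Rational(2, 3), 380), Rational(1, 2)) = Pow(Rational(1142, 3), Rational(1, 2)) = Mul(Rational(1, 3), Pow(3426, Rational(1, 2)))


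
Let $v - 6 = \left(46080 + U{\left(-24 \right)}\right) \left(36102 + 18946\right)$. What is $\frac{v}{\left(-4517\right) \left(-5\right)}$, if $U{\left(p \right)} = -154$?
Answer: $\frac{2528134454}{22585} \approx 1.1194 \cdot 10^{5}$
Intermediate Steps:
$v = 2528134454$ ($v = 6 + \left(46080 - 154\right) \left(36102 + 18946\right) = 6 + 45926 \cdot 55048 = 6 + 2528134448 = 2528134454$)
$\frac{v}{\left(-4517\right) \left(-5\right)} = \frac{2528134454}{\left(-4517\right) \left(-5\right)} = \frac{2528134454}{22585}$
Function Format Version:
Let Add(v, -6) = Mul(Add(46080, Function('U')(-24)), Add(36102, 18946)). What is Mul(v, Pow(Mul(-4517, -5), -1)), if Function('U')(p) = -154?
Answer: Rational(2528134454, 22585) ≈ 1.1194e+5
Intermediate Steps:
v = 2528134454 (v = Add(6, Mul(Add(46080, -154), Add(36102, 18946))) = Add(6, Mul(45926, 55048)) = Add(6, 2528134448) = 2528134454)
Mul(v, Pow(Mul(-4517, -5), -1)) = Mul(2528134454, Pow(Mul(-4517, -5), -1)) = Mul(2528134454, Pow(22585, -1)) = Mul(2528134454, Rational(1, 22585)) = Rational(2528134454, 22585)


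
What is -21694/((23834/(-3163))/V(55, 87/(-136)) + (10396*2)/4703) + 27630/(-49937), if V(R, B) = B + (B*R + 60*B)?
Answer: -20331695687703251973/4238064338993506 ≈ -4797.4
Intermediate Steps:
V(R, B) = 61*B + B*R (V(R, B) = B + (60*B + B*R) = 61*B + B*R)
-21694/((23834/(-3163))/V(55, 87/(-136)) + (10396*2)/4703) + 27630/(-49937) = -21694/((23834/(-3163))/(((87/(-136))*(61 + 55))) + (10396*2)/4703) + 27630/(-49937) = -21694/((23834*(-1/3163))/(((87*(-1/136))*116)) + 20792*(1/4703)) + 27630*(-1/49937) = -21694/(-23834/(3163*((-87/136*116))) + 20792/4703) - 27630/49937 = -21694/(-23834/(3163*(-2523/34)) + 20792/4703) - 27630/49937 = -21694/(-23834/3163*(-34/2523) + 20792/4703) - 27630/49937 = -21694/(810356/7980249 + 20792/4703) - 27630/49937 = -21694/169736441476/37531111047 - 27630/49937 = -21694*37531111047/169736441476 - 27630/49937 = -407099961526809/84868220738 - 27630/49937 = -20331695687703251973/4238064338993506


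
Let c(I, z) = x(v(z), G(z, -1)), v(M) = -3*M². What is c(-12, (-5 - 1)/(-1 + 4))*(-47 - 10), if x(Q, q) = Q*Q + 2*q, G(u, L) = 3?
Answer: -8550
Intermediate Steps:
x(Q, q) = Q² + 2*q
c(I, z) = 6 + 9*z⁴ (c(I, z) = (-3*z²)² + 2*3 = 9*z⁴ + 6 = 6 + 9*z⁴)
c(-12, (-5 - 1)/(-1 + 4))*(-47 - 10) = (6 + 9*((-5 - 1)/(-1 + 4))⁴)*(-47 - 10) = (6 + 9*(-6/3)⁴)*(-57) = (6 + 9*(-6*⅓)⁴)*(-57) = (6 + 9*(-2)⁴)*(-57) = (6 + 9*16)*(-57) = (6 + 144)*(-57) = 150*(-57) = -8550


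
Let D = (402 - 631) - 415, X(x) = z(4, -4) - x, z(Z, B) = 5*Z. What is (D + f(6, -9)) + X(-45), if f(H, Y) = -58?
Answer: -637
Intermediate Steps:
X(x) = 20 - x (X(x) = 5*4 - x = 20 - x)
D = -644 (D = -229 - 415 = -644)
(D + f(6, -9)) + X(-45) = (-644 - 58) + (20 - 1*(-45)) = -702 + (20 + 45) = -702 + 65 = -637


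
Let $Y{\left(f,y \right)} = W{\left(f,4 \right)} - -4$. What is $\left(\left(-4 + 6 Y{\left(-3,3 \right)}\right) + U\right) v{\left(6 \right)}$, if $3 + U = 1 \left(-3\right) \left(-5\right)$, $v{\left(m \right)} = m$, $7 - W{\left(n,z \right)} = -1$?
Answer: $480$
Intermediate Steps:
$W{\left(n,z \right)} = 8$ ($W{\left(n,z \right)} = 7 - -1 = 7 + 1 = 8$)
$Y{\left(f,y \right)} = 12$ ($Y{\left(f,y \right)} = 8 - -4 = 8 + 4 = 12$)
$U = 12$ ($U = -3 + 1 \left(-3\right) \left(-5\right) = -3 - -15 = -3 + 15 = 12$)
$\left(\left(-4 + 6 Y{\left(-3,3 \right)}\right) + U\right) v{\left(6 \right)} = \left(\left(-4 + 6 \cdot 12\right) + 12\right) 6 = \left(\left(-4 + 72\right) + 12\right) 6 = \left(68 + 12\right) 6 = 80 \cdot 6 = 480$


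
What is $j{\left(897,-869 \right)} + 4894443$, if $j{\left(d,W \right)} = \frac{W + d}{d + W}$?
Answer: $4894444$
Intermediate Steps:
$j{\left(d,W \right)} = 1$ ($j{\left(d,W \right)} = \frac{W + d}{W + d} = 1$)
$j{\left(897,-869 \right)} + 4894443 = 1 + 4894443 = 4894444$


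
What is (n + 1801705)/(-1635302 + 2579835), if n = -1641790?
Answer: 159915/944533 ≈ 0.16931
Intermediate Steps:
(n + 1801705)/(-1635302 + 2579835) = (-1641790 + 1801705)/(-1635302 + 2579835) = 159915/944533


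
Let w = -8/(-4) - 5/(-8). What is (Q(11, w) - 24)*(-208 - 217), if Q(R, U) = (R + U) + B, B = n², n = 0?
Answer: 35275/8 ≈ 4409.4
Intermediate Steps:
w = 21/8 (w = -8*(-¼) - 5*(-⅛) = 2 + 5/8 = 21/8 ≈ 2.6250)
B = 0 (B = 0² = 0)
Q(R, U) = R + U (Q(R, U) = (R + U) + 0 = R + U)
(Q(11, w) - 24)*(-208 - 217) = ((11 + 21/8) - 24)*(-208 - 217) = (109/8 - 24)*(-425) = -83/8*(-425) = 35275/8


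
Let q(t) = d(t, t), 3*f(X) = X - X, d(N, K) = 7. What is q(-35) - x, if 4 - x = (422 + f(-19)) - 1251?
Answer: -826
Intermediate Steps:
f(X) = 0 (f(X) = (X - X)/3 = (⅓)*0 = 0)
x = 833 (x = 4 - ((422 + 0) - 1251) = 4 - (422 - 1251) = 4 - 1*(-829) = 4 + 829 = 833)
q(t) = 7
q(-35) - x = 7 - 1*833 = 7 - 833 = -826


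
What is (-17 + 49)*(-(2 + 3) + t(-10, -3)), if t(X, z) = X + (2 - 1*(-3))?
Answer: -320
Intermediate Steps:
t(X, z) = 5 + X (t(X, z) = X + (2 + 3) = X + 5 = 5 + X)
(-17 + 49)*(-(2 + 3) + t(-10, -3)) = (-17 + 49)*(-(2 + 3) + (5 - 10)) = 32*(-1*5 - 5) = 32*(-5 - 5) = 32*(-10) = -320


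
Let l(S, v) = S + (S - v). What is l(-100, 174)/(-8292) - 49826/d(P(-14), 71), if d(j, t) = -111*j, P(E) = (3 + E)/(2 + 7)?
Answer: -619659679/1687422 ≈ -367.22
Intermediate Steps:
l(S, v) = -v + 2*S
P(E) = 1/3 + E/9 (P(E) = (3 + E)/9 = (3 + E)*(1/9) = 1/3 + E/9)
l(-100, 174)/(-8292) - 49826/d(P(-14), 71) = (-1*174 + 2*(-100))/(-8292) - 49826*(-1/(111*(1/3 + (1/9)*(-14)))) = (-174 - 200)*(-1/8292) - 49826*(-1/(111*(1/3 - 14/9))) = -374*(-1/8292) - 49826/((-111*(-11/9))) = 187/4146 - 49826/407/3 = 187/4146 - 49826*3/407 = 187/4146 - 149478/407 = -619659679/1687422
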